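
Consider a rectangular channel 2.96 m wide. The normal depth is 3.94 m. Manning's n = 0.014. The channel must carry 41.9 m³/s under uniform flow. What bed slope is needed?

Flow area A = b·y = 2.96 × 3.94 = 11.66 m². Wetted perimeter P = b + 2y = 2.96 + 2×3.94 = 10.84 m.
Hydraulic radius R = A/P = 11.66/10.84 = 1.076 m.
From Manning's equation, S = [nQ / (1 A R^(2/3))]² = [0.014 × 41.9 / (1 × 11.66 × 1.076^(2/3))]² = 0.00229.

S = 0.00229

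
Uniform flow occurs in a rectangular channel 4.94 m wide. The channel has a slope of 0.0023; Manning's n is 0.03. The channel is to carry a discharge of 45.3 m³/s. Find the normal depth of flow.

Manning's equation rearranged: A R^(2/3) = nQ / (1·√S) = 0.03 × 45.3 / (√0.0023) = 28.34.
At y = 4.61 m: A R^(2/3) = 31.26 — too large.
At y = 3.04 m: A R^(2/3) = 18.46 — too small.
At y = 4.26 m: A R^(2/3) = 28.35 — matches.

y_n = 4.26 m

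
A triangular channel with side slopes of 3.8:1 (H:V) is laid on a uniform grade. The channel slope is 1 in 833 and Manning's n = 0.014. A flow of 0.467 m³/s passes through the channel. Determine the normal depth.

Manning's equation rearranged: A R^(2/3) = nQ / (1·√S) = 0.014 × 0.467 / (√0.0012) = 0.1887.
Try y = 0.424 m: A R^(2/3) = 0.2375 — over.
Try y = 0.275 m: A R^(2/3) = 0.07487 — short.
Try y = 0.389 m: A R^(2/3) = 0.1888 — matches.

y_n = 0.389 m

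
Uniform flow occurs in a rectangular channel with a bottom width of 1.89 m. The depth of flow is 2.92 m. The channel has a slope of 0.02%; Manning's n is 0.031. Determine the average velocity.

Flow area A = b·y = 1.89 × 2.92 = 5.519 m². Wetted perimeter P = b + 2y = 1.89 + 2×2.92 = 7.73 m.
Hydraulic radius R = A/P = 5.519/7.73 = 0.7139 m.
From Manning's equation, V = (1/n) R^(2/3) S^(1/2) = (1/0.031) × 0.7139^(2/3) × 0.0002^(1/2) = 0.364 m/s.

V = 0.364 m/s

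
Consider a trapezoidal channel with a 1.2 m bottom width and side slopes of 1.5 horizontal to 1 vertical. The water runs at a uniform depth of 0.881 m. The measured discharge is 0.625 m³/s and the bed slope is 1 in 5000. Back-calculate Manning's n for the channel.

n = 0.032

With bottom width b = 1.2 m and side slope z = 1.5: A = (b + zy)y = (1.2 + 1.5×0.881)×0.881 = 2.221 m²; P = b + 2y√(1+z²) = 1.2 + 2×0.881×1.803 = 4.376 m.
Hydraulic radius R = A/P = 2.221/4.376 = 0.5076 m.
Rearranging Manning's equation: n = (1/Q) A R^(2/3) S^(1/2) = (1/0.625) × 2.221 × 0.5076^(2/3) × √0.0002 = 0.032.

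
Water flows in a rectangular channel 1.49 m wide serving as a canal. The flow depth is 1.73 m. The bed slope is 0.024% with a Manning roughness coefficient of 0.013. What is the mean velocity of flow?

Flow area A = b·y = 1.49 × 1.73 = 2.578 m². Wetted perimeter P = b + 2y = 1.49 + 2×1.73 = 4.95 m.
Hydraulic radius R = A/P = 2.578/4.95 = 0.5207 m.
From Manning's equation, V = (1/n) R^(2/3) S^(1/2) = (1/0.013) × 0.5207^(2/3) × 0.00024^(1/2) = 0.771 m/s.

V = 0.771 m/s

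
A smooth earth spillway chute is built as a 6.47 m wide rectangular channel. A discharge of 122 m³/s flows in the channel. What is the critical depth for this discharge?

For a rectangular channel, critical depth y_c = (q²/g)^(1/3) where q = Q/b = 122/6.47 = 18.86 m²/s.
So y_c = (18.86²/9.81)^(1/3) = 3.31 m.

y_c = 3.31 m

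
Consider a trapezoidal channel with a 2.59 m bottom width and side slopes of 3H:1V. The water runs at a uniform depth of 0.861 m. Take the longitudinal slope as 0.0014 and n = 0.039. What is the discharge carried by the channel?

With bottom width b = 2.59 m and side slope z = 3: A = (b + zy)y = (2.59 + 3×0.861)×0.861 = 4.454 m²; P = b + 2y√(1+z²) = 2.59 + 2×0.861×3.162 = 8.035 m.
Hydraulic radius R = A/P = 4.454/8.035 = 0.5543 m.
Manning's equation: Q = (1/n) A R^(2/3) S^(1/2) = (1/0.039) × 4.454 × 0.5543^(2/3) × 0.0014^(1/2) = 2.88 m³/s.

Q = 2.88 m³/s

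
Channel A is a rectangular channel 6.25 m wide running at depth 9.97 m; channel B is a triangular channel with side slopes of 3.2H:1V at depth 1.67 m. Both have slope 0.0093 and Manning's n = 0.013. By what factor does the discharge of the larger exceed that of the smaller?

14.5

Channel A: Flow area A = b·y = 6.25 × 9.97 = 62.31 m². Wetted perimeter P = b + 2y = 6.25 + 2×9.97 = 26.19 m. Hydraulic radius R = A/P = 62.31/26.19 = 2.379 m. Q_A = (1/0.013)·62.31·2.379^(2/3)·√0.0093 = 823.8 m³/s.
Channel B: For a triangular section with side slope z = 3.2: A = zy² = 3.2×1.67² = 8.924 m²; P = 2y√(1+z²) = 2×1.67×3.353 = 11.2 m. Hydraulic radius R = A/P = 8.924/11.2 = 0.797 m. Q_B = (1/0.013)·8.924·0.797^(2/3)·√0.0093 = 56.91 m³/s.
The larger discharge is 823.8 m³/s and the smaller is 56.91 m³/s; the ratio is 14.5.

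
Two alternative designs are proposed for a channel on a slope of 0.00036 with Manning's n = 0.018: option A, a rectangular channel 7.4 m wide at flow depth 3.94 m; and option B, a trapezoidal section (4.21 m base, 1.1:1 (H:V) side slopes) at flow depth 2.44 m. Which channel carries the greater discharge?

Channel A: Flow area A = b·y = 7.4 × 3.94 = 29.16 m². Wetted perimeter P = b + 2y = 7.4 + 2×3.94 = 15.28 m. Hydraulic radius R = A/P = 29.16/15.28 = 1.908 m. Q_A = (1/0.018)·29.16·1.908^(2/3)·√0.00036 = 47.28 m³/s.
Channel B: With bottom width b = 4.21 m and side slope z = 1.1: A = (b + zy)y = (4.21 + 1.1×2.44)×2.44 = 16.82 m²; P = b + 2y√(1+z²) = 4.21 + 2×2.44×1.487 = 11.46 m. Hydraulic radius R = A/P = 16.82/11.46 = 1.467 m. Q_B = (1/0.018)·16.82·1.467^(2/3)·√0.00036 = 22.89 m³/s.
Q_A = 47.28 m³/s vs Q_B = 22.89 m³/s, so channel A carries more.

channel A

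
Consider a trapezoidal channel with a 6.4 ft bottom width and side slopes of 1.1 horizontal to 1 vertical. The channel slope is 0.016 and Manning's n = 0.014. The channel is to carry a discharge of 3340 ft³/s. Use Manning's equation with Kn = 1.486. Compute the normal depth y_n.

y_n = 7.22 ft

Manning's equation rearranged: A R^(2/3) = nQ / (1.486·√S) = 0.014 × 3340 / (1.486 × √0.016) = 248.8.
At y = 8.17 ft: A R^(2/3) = 321.8 — too large.
At y = 7.22 ft: A R^(2/3) = 248.4 — close enough.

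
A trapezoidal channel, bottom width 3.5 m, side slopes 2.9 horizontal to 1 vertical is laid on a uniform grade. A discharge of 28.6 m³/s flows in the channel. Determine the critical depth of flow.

At critical depth, Q² T / (g A³) = 1, i.e. A³/T = Q²/g = 28.6²/9.81 = 83.38.
Trying y = 1.6 m: A³/T = 172.9 — too large.
Trying y = 0.957 m: A³/T = 23.93 — too small.
Trying y = 1.33 m: A³/T = 83.54 — matches.

y_c = 1.33 m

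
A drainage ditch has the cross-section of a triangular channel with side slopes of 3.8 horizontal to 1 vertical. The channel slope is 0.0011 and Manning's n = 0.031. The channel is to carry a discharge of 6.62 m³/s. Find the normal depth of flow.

y_n = 1.44 m

Manning's equation rearranged: A R^(2/3) = nQ / (1·√S) = 0.031 × 6.62 / (√0.0011) = 6.188.
Try y = 1.18 m: A R^(2/3) = 3.64 — too small.
Try y = 1.81 m: A R^(2/3) = 11.39 — too large.
Try y = 1.44 m: A R^(2/3) = 6.19 — ≈ 6.188.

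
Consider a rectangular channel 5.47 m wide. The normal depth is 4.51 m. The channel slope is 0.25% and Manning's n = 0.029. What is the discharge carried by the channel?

Q = 60.6 m³/s

Flow area A = b·y = 5.47 × 4.51 = 24.67 m². Wetted perimeter P = b + 2y = 5.47 + 2×4.51 = 14.49 m.
Hydraulic radius R = A/P = 24.67/14.49 = 1.703 m.
Manning's equation: Q = (1/n) A R^(2/3) S^(1/2) = (1/0.029) × 24.67 × 1.703^(2/3) × 0.0025^(1/2) = 60.6 m³/s.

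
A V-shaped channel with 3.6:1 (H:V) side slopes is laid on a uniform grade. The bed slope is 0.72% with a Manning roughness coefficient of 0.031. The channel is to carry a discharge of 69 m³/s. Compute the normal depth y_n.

Manning's equation rearranged: A R^(2/3) = nQ / (1·√S) = 0.031 × 69 / (√0.0072) = 25.21.
Trying y = 1.97 m: A R^(2/3) = 13.49 — too small.
Trying y = 2.77 m: A R^(2/3) = 33.48 — too large.
Trying y = 2.49 m: A R^(2/3) = 25.2 — ≈ 25.21.

y_n = 2.49 m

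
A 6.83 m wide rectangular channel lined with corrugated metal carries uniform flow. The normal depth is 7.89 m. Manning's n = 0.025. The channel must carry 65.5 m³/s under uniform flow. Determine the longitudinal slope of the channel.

S = 0.00029

Flow area A = b·y = 6.83 × 7.89 = 53.89 m². Wetted perimeter P = b + 2y = 6.83 + 2×7.89 = 22.61 m.
Hydraulic radius R = A/P = 53.89/22.61 = 2.383 m.
From Manning's equation, S = [nQ / (1 A R^(2/3))]² = [0.025 × 65.5 / (1 × 53.89 × 2.383^(2/3))]² = 0.00029.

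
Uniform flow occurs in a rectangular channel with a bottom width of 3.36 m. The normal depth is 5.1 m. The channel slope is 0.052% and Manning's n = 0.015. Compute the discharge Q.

Flow area A = b·y = 3.36 × 5.1 = 17.14 m². Wetted perimeter P = b + 2y = 3.36 + 2×5.1 = 13.56 m.
Hydraulic radius R = A/P = 17.14/13.56 = 1.264 m.
Manning's equation: Q = (1/n) A R^(2/3) S^(1/2) = (1/0.015) × 17.14 × 1.264^(2/3) × 0.00052^(1/2) = 30.4 m³/s.

Q = 30.4 m³/s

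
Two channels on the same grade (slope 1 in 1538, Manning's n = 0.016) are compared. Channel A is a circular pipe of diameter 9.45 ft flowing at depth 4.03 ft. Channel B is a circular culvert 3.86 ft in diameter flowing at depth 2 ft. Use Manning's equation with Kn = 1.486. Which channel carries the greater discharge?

Channel A: For a circular section of diameter D = 9.45 ft at depth y = 4.03 ft, the central angle is θ = 2 arccos(1 − 2y/D) = 2.846 rad. Then A = (D²/8)(θ − sin θ) = 28.53 ft² and P = Dθ/2 = 13.45 ft. Hydraulic radius R = A/P = 28.53/13.45 = 2.121 ft. Q_A = (1.486/0.016)·28.53·2.121^(2/3)·√0.0006502 = 111.5 ft³/s.
Channel B: For a circular section of diameter D = 3.86 ft at depth y = 2 ft, the central angle is θ = 2 arccos(1 − 2y/D) = 3.214 rad. Then A = (D²/8)(θ − sin θ) = 6.121 ft² and P = Dθ/2 = 6.203 ft. Hydraulic radius R = A/P = 6.121/6.203 = 0.9868 ft. Q_B = (1.486/0.016)·6.121·0.9868^(2/3)·√0.0006502 = 14.37 ft³/s.
Q_A = 111.5 ft³/s vs Q_B = 14.37 ft³/s, so channel A carries more.

channel A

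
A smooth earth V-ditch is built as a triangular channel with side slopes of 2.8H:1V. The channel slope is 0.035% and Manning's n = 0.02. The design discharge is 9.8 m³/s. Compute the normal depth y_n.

Manning's equation rearranged: A R^(2/3) = nQ / (1·√S) = 0.02 × 9.8 / (√0.00035) = 10.48.
At y = 2.44 m: A R^(2/3) = 18.29 — over.
At y = 1.72 m: A R^(2/3) = 7.197 — short.
At y = 1.98 m: A R^(2/3) = 10.48 — close enough.

y_n = 1.98 m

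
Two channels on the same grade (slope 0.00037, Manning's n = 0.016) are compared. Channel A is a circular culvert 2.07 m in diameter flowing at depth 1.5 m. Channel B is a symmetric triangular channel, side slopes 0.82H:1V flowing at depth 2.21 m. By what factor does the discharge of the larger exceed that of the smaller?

Channel A: For a circular section of diameter D = 2.07 m at depth y = 1.5 m, the central angle is θ = 2 arccos(1 − 2y/D) = 4.074 rad. Then A = (D²/8)(θ − sin θ) = 2.612 m² and P = Dθ/2 = 4.216 m. Hydraulic radius R = A/P = 2.612/4.216 = 0.6195 m. Q_A = (1/0.016)·2.612·0.6195^(2/3)·√0.00037 = 2.282 m³/s.
Channel B: For a triangular section with side slope z = 0.82: A = zy² = 0.82×2.21² = 4.005 m²; P = 2y√(1+z²) = 2×2.21×1.293 = 5.716 m. Hydraulic radius R = A/P = 4.005/5.716 = 0.7007 m. Q_B = (1/0.016)·4.005·0.7007^(2/3)·√0.00037 = 3.798 m³/s.
The larger discharge is 3.798 m³/s and the smaller is 2.282 m³/s; the ratio is 1.66.

1.66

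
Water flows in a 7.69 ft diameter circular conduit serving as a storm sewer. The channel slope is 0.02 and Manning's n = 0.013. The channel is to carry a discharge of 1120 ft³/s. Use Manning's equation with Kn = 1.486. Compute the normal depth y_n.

Manning's equation rearranged: A R^(2/3) = nQ / (1.486·√S) = 0.013 × 1120 / (1.486 × √0.02) = 69.28.
Try y = 4.36 ft: A R^(2/3) = 44.16 — short.
Try y = 6.07 ft: A R^(2/3) = 69.25 — ≈ 69.28.

y_n = 6.07 ft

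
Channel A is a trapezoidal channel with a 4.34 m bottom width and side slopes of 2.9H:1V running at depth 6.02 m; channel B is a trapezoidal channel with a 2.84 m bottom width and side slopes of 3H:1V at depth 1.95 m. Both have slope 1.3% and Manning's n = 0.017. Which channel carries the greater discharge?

channel A

Channel A: With bottom width b = 4.34 m and side slope z = 2.9: A = (b + zy)y = (4.34 + 2.9×6.02)×6.02 = 131.2 m²; P = b + 2y√(1+z²) = 4.34 + 2×6.02×3.068 = 41.27 m. Hydraulic radius R = A/P = 131.2/41.27 = 3.179 m. Q_A = (1/0.017)·131.2·3.179^(2/3)·√0.013 = 1903 m³/s.
Channel B: With bottom width b = 2.84 m and side slope z = 3: A = (b + zy)y = (2.84 + 3×1.95)×1.95 = 16.95 m²; P = b + 2y√(1+z²) = 2.84 + 2×1.95×3.162 = 15.17 m. Hydraulic radius R = A/P = 16.95/15.17 = 1.117 m. Q_B = (1/0.017)·16.95·1.117^(2/3)·√0.013 = 122.3 m³/s.
Q_A = 1903 m³/s vs Q_B = 122.3 m³/s, so channel A carries more.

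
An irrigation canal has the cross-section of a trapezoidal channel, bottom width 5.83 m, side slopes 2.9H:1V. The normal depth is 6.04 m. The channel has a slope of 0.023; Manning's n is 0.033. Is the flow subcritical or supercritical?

With bottom width b = 5.83 m and side slope z = 2.9: A = (b + zy)y = (5.83 + 2.9×6.04)×6.04 = 141 m²; P = b + 2y√(1+z²) = 5.83 + 2×6.04×3.068 = 42.89 m.
Hydraulic radius R = A/P = 141/42.89 = 3.288 m.
V = (1/n) R^(2/3) √S = (1/0.033) × 3.288^(2/3) × √0.023 = 10.16 m/s. Hydraulic depth D_h = A/T = 141/40.86 = 3.451 m.
Froude number Fr = V/√(g·D_h) = 10.16/√(9.81×3.451) = 1.75, which is greater than 1, so the flow is supercritical.

supercritical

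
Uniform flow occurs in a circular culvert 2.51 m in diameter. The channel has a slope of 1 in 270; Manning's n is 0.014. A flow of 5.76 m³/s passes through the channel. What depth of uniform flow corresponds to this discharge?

Manning's equation rearranged: A R^(2/3) = nQ / (1·√S) = 0.014 × 5.76 / (√0.003704) = 1.325.
Trying y = 0.9 m: A R^(2/3) = 0.998 — short.
Trying y = 1.05 m: A R^(2/3) = 1.326 — close enough.

y_n = 1.05 m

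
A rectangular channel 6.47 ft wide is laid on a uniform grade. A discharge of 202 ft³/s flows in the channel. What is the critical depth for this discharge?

For a rectangular channel, critical depth y_c = (q²/g)^(1/3) where q = Q/b = 202/6.47 = 31.22 ft²/s.
So y_c = (31.22²/32.2)^(1/3) = 3.12 ft.

y_c = 3.12 ft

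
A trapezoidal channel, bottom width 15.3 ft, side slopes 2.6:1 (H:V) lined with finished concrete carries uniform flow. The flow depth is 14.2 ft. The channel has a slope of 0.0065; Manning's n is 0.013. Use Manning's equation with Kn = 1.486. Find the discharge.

Q = 27000 ft³/s

With bottom width b = 15.3 ft and side slope z = 2.6: A = (b + zy)y = (15.3 + 2.6×14.2)×14.2 = 741.5 ft²; P = b + 2y√(1+z²) = 15.3 + 2×14.2×2.786 = 94.41 ft.
Hydraulic radius R = A/P = 741.5/94.41 = 7.854 ft.
Manning's equation: Q = (1.486/n) A R^(2/3) S^(1/2) = (1.486/0.013) × 741.5 × 7.854^(2/3) × 0.0065^(1/2) = 27000 ft³/s.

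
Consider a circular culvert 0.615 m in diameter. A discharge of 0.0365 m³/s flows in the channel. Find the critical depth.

y_c = 0.119 m

At critical depth, Q² T / (g A³) = 1, i.e. A³/T = Q²/g = 0.0365²/9.81 = 0.0001358.
Trying y = 0.0878 m: A³/T = 0.00004088 — too small.
Trying y = 0.119 m: A³/T = 0.0001351 — ≈ 0.0001358.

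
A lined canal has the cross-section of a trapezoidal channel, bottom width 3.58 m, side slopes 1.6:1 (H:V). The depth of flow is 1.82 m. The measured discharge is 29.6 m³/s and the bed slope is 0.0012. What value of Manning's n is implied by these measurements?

With bottom width b = 3.58 m and side slope z = 1.6: A = (b + zy)y = (3.58 + 1.6×1.82)×1.82 = 11.82 m²; P = b + 2y√(1+z²) = 3.58 + 2×1.82×1.887 = 10.45 m.
Hydraulic radius R = A/P = 11.82/10.45 = 1.131 m.
Rearranging Manning's equation: n = (1/Q) A R^(2/3) S^(1/2) = (1/29.6) × 11.82 × 1.131^(2/3) × √0.0012 = 0.015.

n = 0.015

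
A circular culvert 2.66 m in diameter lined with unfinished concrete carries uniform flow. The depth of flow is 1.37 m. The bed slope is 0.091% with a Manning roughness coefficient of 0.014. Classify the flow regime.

subcritical

For a circular section of diameter D = 2.66 m at depth y = 1.37 m, the central angle is θ = 2 arccos(1 − 2y/D) = 3.202 rad. Then A = (D²/8)(θ − sin θ) = 2.885 m² and P = Dθ/2 = 4.258 m.
Hydraulic radius R = A/P = 2.885/4.258 = 0.6775 m.
V = (1/n) R^(2/3) √S = (1/0.014) × 0.6775^(2/3) × √0.00091 = 1.662 m/s. Hydraulic depth D_h = A/T = 2.885/2.659 = 1.085 m.
Froude number Fr = V/√(g·D_h) = 1.662/√(9.81×1.085) = 0.509, which is less than 1, so the flow is subcritical.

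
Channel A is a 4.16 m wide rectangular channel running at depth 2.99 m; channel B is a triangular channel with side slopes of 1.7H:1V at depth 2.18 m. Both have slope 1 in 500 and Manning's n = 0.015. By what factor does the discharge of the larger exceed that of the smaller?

1.84

Channel A: Flow area A = b·y = 4.16 × 2.99 = 12.44 m². Wetted perimeter P = b + 2y = 4.16 + 2×2.99 = 10.14 m. Hydraulic radius R = A/P = 12.44/10.14 = 1.227 m. Q_A = (1/0.015)·12.44·1.227^(2/3)·√0.002 = 42.5 m³/s.
Channel B: For a triangular section with side slope z = 1.7: A = zy² = 1.7×2.18² = 8.079 m²; P = 2y√(1+z²) = 2×2.18×1.972 = 8.599 m. Hydraulic radius R = A/P = 8.079/8.599 = 0.9395 m. Q_B = (1/0.015)·8.079·0.9395^(2/3)·√0.002 = 23.11 m³/s.
The larger discharge is 42.5 m³/s and the smaller is 23.11 m³/s; the ratio is 1.84.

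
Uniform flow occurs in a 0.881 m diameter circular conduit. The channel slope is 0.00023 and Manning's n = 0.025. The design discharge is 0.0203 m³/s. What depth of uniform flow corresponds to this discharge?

Manning's equation rearranged: A R^(2/3) = nQ / (1·√S) = 0.025 × 0.0203 / (√0.00023) = 0.03346.
Trying y = 0.188 m: A R^(2/3) = 0.02219 — short.
Trying y = 0.231 m: A R^(2/3) = 0.03346 — ≈ 0.03346.

y_n = 0.231 m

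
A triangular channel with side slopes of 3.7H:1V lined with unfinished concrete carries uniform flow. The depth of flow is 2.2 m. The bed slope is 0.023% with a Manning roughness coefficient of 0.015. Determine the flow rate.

For a triangular section with side slope z = 3.7: A = zy² = 3.7×2.2² = 17.91 m²; P = 2y√(1+z²) = 2×2.2×3.833 = 16.86 m.
Hydraulic radius R = A/P = 17.91/16.86 = 1.062 m.
Manning's equation: Q = (1/n) A R^(2/3) S^(1/2) = (1/0.015) × 17.91 × 1.062^(2/3) × 0.00023^(1/2) = 18.8 m³/s.

Q = 18.8 m³/s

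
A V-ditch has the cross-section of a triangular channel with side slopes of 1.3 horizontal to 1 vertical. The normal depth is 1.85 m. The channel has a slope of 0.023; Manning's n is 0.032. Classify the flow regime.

For a triangular section with side slope z = 1.3: A = zy² = 1.3×1.85² = 4.449 m²; P = 2y√(1+z²) = 2×1.85×1.64 = 6.068 m.
Hydraulic radius R = A/P = 4.449/6.068 = 0.7332 m.
V = (1/n) R^(2/3) √S = (1/0.032) × 0.7332^(2/3) × √0.023 = 3.853 m/s. Hydraulic depth D_h = A/T = 4.449/4.81 = 0.925 m.
Froude number Fr = V/√(g·D_h) = 3.853/√(9.81×0.925) = 1.28, which is greater than 1, so the flow is supercritical.

supercritical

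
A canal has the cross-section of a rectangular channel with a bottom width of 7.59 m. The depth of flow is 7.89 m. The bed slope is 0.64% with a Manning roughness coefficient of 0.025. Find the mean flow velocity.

V = 5.99 m/s

Flow area A = b·y = 7.59 × 7.89 = 59.89 m². Wetted perimeter P = b + 2y = 7.59 + 2×7.89 = 23.37 m.
Hydraulic radius R = A/P = 59.89/23.37 = 2.562 m.
From Manning's equation, V = (1/n) R^(2/3) S^(1/2) = (1/0.025) × 2.562^(2/3) × 0.0064^(1/2) = 5.99 m/s.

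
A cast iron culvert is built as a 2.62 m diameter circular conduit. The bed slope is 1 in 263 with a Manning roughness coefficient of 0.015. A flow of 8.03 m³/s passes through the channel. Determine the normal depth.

y_n = 1.28 m

Manning's equation rearranged: A R^(2/3) = nQ / (1·√S) = 0.015 × 8.03 / (√0.003802) = 1.953.
At y = 1.56 m: A R^(2/3) = 2.7 — high.
At y = 1.28 m: A R^(2/3) = 1.954 — ≈ 1.953.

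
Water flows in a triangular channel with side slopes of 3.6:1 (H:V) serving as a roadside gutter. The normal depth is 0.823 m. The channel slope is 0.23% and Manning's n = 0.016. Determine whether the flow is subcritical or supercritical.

For a triangular section with side slope z = 3.6: A = zy² = 3.6×0.823² = 2.438 m²; P = 2y√(1+z²) = 2×0.823×3.736 = 6.15 m.
Hydraulic radius R = A/P = 2.438/6.15 = 0.3965 m.
V = (1/n) R^(2/3) √S = (1/0.016) × 0.3965^(2/3) × √0.0023 = 1.618 m/s. Hydraulic depth D_h = A/T = 2.438/5.926 = 0.4115 m.
Froude number Fr = V/√(g·D_h) = 1.618/√(9.81×0.4115) = 0.805, which is less than 1, so the flow is subcritical.

subcritical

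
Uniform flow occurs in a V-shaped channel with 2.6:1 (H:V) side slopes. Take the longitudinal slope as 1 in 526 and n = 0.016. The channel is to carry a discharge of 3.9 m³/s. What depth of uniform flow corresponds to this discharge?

y_n = 0.967 m

Manning's equation rearranged: A R^(2/3) = nQ / (1·√S) = 0.016 × 3.9 / (√0.001901) = 1.431.
Try y = 1.11 m: A R^(2/3) = 2.066 — high.
Try y = 0.967 m: A R^(2/3) = 1.43 — close enough.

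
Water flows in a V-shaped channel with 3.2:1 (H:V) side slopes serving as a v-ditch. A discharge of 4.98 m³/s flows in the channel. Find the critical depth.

y_c = 0.868 m

At critical depth, Q² T / (g A³) = 1, i.e. A³/T = Q²/g = 4.98²/9.81 = 2.528.
At y = 0.943 m: A³/T = 3.818 — high.
At y = 0.755 m: A³/T = 1.256 — low.
At y = 0.868 m: A³/T = 2.523 — close enough.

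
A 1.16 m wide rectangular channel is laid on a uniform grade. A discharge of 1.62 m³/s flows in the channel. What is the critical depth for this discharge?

For a rectangular channel, critical depth y_c = (q²/g)^(1/3) where q = Q/b = 1.62/1.16 = 1.397 m²/s.
So y_c = (1.397²/9.81)^(1/3) = 0.584 m.

y_c = 0.584 m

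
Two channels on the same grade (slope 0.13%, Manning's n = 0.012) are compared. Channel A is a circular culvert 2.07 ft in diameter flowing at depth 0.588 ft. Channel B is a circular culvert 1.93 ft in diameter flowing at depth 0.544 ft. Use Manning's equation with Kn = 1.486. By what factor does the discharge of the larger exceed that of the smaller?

1.22

Channel A: For a circular section of diameter D = 2.07 ft at depth y = 0.588 ft, the central angle is θ = 2 arccos(1 − 2y/D) = 2.248 rad. Then A = (D²/8)(θ − sin θ) = 0.787 ft² and P = Dθ/2 = 2.327 ft. Hydraulic radius R = A/P = 0.787/2.327 = 0.3382 ft. Q_A = (1.486/0.012)·0.787·0.3382^(2/3)·√0.0013 = 1.706 ft³/s.
Channel B: For a circular section of diameter D = 1.93 ft at depth y = 0.544 ft, the central angle is θ = 2 arccos(1 − 2y/D) = 2.239 rad. Then A = (D²/8)(θ − sin θ) = 0.6768 ft² and P = Dθ/2 = 2.16 ft. Hydraulic radius R = A/P = 0.6768/2.16 = 0.3133 ft. Q_B = (1.486/0.012)·0.6768·0.3133^(2/3)·√0.0013 = 1.394 ft³/s.
The larger discharge is 1.706 ft³/s and the smaller is 1.394 ft³/s; the ratio is 1.22.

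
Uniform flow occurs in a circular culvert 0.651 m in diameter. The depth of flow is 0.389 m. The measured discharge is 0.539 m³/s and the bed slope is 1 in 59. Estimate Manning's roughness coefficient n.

For a circular section of diameter D = 0.651 m at depth y = 0.389 m, the central angle is θ = 2 arccos(1 − 2y/D) = 3.534 rad. Then A = (D²/8)(θ − sin θ) = 0.2075 m² and P = Dθ/2 = 1.15 m.
Hydraulic radius R = A/P = 0.2075/1.15 = 0.1804 m.
Rearranging Manning's equation: n = (1/Q) A R^(2/3) S^(1/2) = (1/0.539) × 0.2075 × 0.1804^(2/3) × √0.01695 = 0.016.

n = 0.016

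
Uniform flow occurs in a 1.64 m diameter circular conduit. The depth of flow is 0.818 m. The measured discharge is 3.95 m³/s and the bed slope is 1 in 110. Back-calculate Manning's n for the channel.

n = 0.014

For a circular section of diameter D = 1.64 m at depth y = 0.818 m, the central angle is θ = 2 arccos(1 − 2y/D) = 3.137 rad. Then A = (D²/8)(θ − sin θ) = 1.053 m² and P = Dθ/2 = 2.572 m.
Hydraulic radius R = A/P = 1.053/2.572 = 0.4094 m.
Rearranging Manning's equation: n = (1/Q) A R^(2/3) S^(1/2) = (1/3.95) × 1.053 × 0.4094^(2/3) × √0.009091 = 0.014.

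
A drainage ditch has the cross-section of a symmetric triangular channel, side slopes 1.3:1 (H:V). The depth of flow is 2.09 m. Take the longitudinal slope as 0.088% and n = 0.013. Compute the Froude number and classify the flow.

subcritical

For a triangular section with side slope z = 1.3: A = zy² = 1.3×2.09² = 5.679 m²; P = 2y√(1+z²) = 2×2.09×1.64 = 6.856 m.
Hydraulic radius R = A/P = 5.679/6.856 = 0.8283 m.
V = (1/n) R^(2/3) √S = (1/0.013) × 0.8283^(2/3) × √0.00088 = 2.013 m/s. Hydraulic depth D_h = A/T = 5.679/5.434 = 1.045 m.
Froude number Fr = V/√(g·D_h) = 2.013/√(9.81×1.045) = 0.629, which is less than 1, so the flow is subcritical.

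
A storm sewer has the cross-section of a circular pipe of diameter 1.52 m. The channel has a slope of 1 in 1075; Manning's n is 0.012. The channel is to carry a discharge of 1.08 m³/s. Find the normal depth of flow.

Manning's equation rearranged: A R^(2/3) = nQ / (1·√S) = 0.012 × 1.08 / (√0.0009302) = 0.4249.
Trying y = 0.808 m: A R^(2/3) = 0.5274 — over.
Trying y = 0.64 m: A R^(2/3) = 0.3521 — short.
Trying y = 0.711 m: A R^(2/3) = 0.4244 — close enough.

y_n = 0.711 m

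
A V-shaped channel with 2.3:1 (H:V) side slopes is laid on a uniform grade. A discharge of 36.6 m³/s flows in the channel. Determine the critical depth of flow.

y_c = 2.2 m

At critical depth, Q² T / (g A³) = 1, i.e. A³/T = Q²/g = 36.6²/9.81 = 136.6.
Trying y = 1.69 m: A³/T = 36.46 — low.
Trying y = 2.68 m: A³/T = 365.7 — high.
Trying y = 2.2 m: A³/T = 136.3 — close enough.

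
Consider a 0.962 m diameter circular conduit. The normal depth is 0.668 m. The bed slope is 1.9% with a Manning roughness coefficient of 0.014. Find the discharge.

Q = 2.29 m³/s

For a circular section of diameter D = 0.962 m at depth y = 0.668 m, the central angle is θ = 2 arccos(1 − 2y/D) = 3.94 rad. Then A = (D²/8)(θ − sin θ) = 0.5387 m² and P = Dθ/2 = 1.895 m.
Hydraulic radius R = A/P = 0.5387/1.895 = 0.2842 m.
Manning's equation: Q = (1/n) A R^(2/3) S^(1/2) = (1/0.014) × 0.5387 × 0.2842^(2/3) × 0.019^(1/2) = 2.29 m³/s.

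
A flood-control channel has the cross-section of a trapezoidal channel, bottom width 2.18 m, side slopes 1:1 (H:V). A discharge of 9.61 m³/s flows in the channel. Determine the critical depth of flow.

y_c = 1.06 m

At critical depth, Q² T / (g A³) = 1, i.e. A³/T = Q²/g = 9.61²/9.81 = 9.414.
Trying y = 0.852 m: A³/T = 4.438 — low.
Trying y = 1.24 m: A³/T = 16.37 — high.
Trying y = 1.06 m: A³/T = 9.421 — matches.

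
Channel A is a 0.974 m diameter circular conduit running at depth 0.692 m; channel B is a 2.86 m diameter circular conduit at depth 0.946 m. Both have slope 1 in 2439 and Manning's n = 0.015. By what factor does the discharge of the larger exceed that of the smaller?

4.89

Channel A: For a circular section of diameter D = 0.974 m at depth y = 0.692 m, the central angle is θ = 2 arccos(1 − 2y/D) = 4.011 rad. Then A = (D²/8)(θ − sin θ) = 0.5661 m² and P = Dθ/2 = 1.953 m. Hydraulic radius R = A/P = 0.5661/1.953 = 0.2899 m. Q_A = (1/0.015)·0.5661·0.2899^(2/3)·√0.00041 = 0.3347 m³/s.
Channel B: For a circular section of diameter D = 2.86 m at depth y = 0.946 m, the central angle is θ = 2 arccos(1 − 2y/D) = 2.451 rad. Then A = (D²/8)(θ − sin θ) = 1.855 m² and P = Dθ/2 = 3.505 m. Hydraulic radius R = A/P = 1.855/3.505 = 0.5292 m. Q_B = (1/0.015)·1.855·0.5292^(2/3)·√0.00041 = 1.638 m³/s.
The larger discharge is 1.638 m³/s and the smaller is 0.3347 m³/s; the ratio is 4.89.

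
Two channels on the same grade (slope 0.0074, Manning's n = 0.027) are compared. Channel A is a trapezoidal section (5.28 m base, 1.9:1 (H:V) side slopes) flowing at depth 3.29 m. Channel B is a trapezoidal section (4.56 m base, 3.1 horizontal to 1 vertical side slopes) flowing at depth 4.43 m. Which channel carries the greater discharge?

channel B

Channel A: With bottom width b = 5.28 m and side slope z = 1.9: A = (b + zy)y = (5.28 + 1.9×3.29)×3.29 = 37.94 m²; P = b + 2y√(1+z²) = 5.28 + 2×3.29×2.147 = 19.41 m. Hydraulic radius R = A/P = 37.94/19.41 = 1.955 m. Q_A = (1/0.027)·37.94·1.955^(2/3)·√0.0074 = 189 m³/s.
Channel B: With bottom width b = 4.56 m and side slope z = 3.1: A = (b + zy)y = (4.56 + 3.1×4.43)×4.43 = 81.04 m²; P = b + 2y√(1+z²) = 4.56 + 2×4.43×3.257 = 33.42 m. Hydraulic radius R = A/P = 81.04/33.42 = 2.425 m. Q_B = (1/0.027)·81.04·2.425^(2/3)·√0.0074 = 466 m³/s.
Q_A = 189 m³/s vs Q_B = 466 m³/s, so channel B carries more.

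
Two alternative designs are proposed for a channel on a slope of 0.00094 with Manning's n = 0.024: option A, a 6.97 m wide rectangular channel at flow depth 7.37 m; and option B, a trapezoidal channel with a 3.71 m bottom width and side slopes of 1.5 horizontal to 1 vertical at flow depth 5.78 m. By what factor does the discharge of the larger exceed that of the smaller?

Channel A: Flow area A = b·y = 6.97 × 7.37 = 51.37 m². Wetted perimeter P = b + 2y = 6.97 + 2×7.37 = 21.71 m. Hydraulic radius R = A/P = 51.37/21.71 = 2.366 m. Q_A = (1/0.024)·51.37·2.366^(2/3)·√0.00094 = 116.5 m³/s.
Channel B: With bottom width b = 3.71 m and side slope z = 1.5: A = (b + zy)y = (3.71 + 1.5×5.78)×5.78 = 71.56 m²; P = b + 2y√(1+z²) = 3.71 + 2×5.78×1.803 = 24.55 m. Hydraulic radius R = A/P = 71.56/24.55 = 2.915 m. Q_B = (1/0.024)·71.56·2.915^(2/3)·√0.00094 = 186.5 m³/s.
The larger discharge is 186.5 m³/s and the smaller is 116.5 m³/s; the ratio is 1.6.

1.6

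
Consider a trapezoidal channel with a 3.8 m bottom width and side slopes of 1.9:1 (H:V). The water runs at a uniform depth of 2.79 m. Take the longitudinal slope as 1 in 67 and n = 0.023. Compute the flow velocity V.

With bottom width b = 3.8 m and side slope z = 1.9: A = (b + zy)y = (3.8 + 1.9×2.79)×2.79 = 25.39 m²; P = b + 2y√(1+z²) = 3.8 + 2×2.79×2.147 = 15.78 m.
Hydraulic radius R = A/P = 25.39/15.78 = 1.609 m.
From Manning's equation, V = (1/n) R^(2/3) S^(1/2) = (1/0.023) × 1.609^(2/3) × 0.01493^(1/2) = 7.29 m/s.

V = 7.29 m/s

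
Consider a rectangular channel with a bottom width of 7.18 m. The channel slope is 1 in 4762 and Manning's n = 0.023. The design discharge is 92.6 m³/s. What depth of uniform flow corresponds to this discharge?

Manning's equation rearranged: A R^(2/3) = nQ / (1·√S) = 0.023 × 92.6 / (√0.00021) = 147.
At y = 12.5 m: A R^(2/3) = 177.8 — high.
At y = 8.5 m: A R^(2/3) = 113.1 — low.
At y = 10.6 m: A R^(2/3) = 146.9 — matches.

y_n = 10.6 m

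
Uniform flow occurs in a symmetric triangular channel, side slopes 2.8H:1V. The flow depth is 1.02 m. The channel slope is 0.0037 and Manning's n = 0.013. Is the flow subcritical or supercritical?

For a triangular section with side slope z = 2.8: A = zy² = 2.8×1.02² = 2.913 m²; P = 2y√(1+z²) = 2×1.02×2.973 = 6.065 m.
Hydraulic radius R = A/P = 2.913/6.065 = 0.4803 m.
V = (1/n) R^(2/3) √S = (1/0.013) × 0.4803^(2/3) × √0.0037 = 2.87 m/s. Hydraulic depth D_h = A/T = 2.913/5.712 = 0.51 m.
Froude number Fr = V/√(g·D_h) = 2.87/√(9.81×0.51) = 1.28, which is greater than 1, so the flow is supercritical.

supercritical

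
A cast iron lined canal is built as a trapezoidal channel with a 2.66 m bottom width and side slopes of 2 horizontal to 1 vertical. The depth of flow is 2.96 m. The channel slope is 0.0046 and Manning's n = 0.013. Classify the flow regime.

With bottom width b = 2.66 m and side slope z = 2: A = (b + zy)y = (2.66 + 2×2.96)×2.96 = 25.4 m²; P = b + 2y√(1+z²) = 2.66 + 2×2.96×2.236 = 15.9 m.
Hydraulic radius R = A/P = 25.4/15.9 = 1.598 m.
V = (1/n) R^(2/3) √S = (1/0.013) × 1.598^(2/3) × √0.0046 = 7.13 m/s. Hydraulic depth D_h = A/T = 25.4/14.5 = 1.752 m.
Froude number Fr = V/√(g·D_h) = 7.13/√(9.81×1.752) = 1.72, which is greater than 1, so the flow is supercritical.

supercritical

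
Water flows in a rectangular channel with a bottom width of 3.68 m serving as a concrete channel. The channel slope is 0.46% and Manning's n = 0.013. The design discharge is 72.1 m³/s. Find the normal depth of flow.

Manning's equation rearranged: A R^(2/3) = nQ / (1·√S) = 0.013 × 72.1 / (√0.0046) = 13.82.
Try y = 3.62 m: A R^(2/3) = 15.21 — too large.
Try y = 2.56 m: A R^(2/3) = 9.859 — too small.
Try y = 3.35 m: A R^(2/3) = 13.83 — matches.

y_n = 3.35 m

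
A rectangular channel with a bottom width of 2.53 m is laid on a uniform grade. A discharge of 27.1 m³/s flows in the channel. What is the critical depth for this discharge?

For a rectangular channel, critical depth y_c = (q²/g)^(1/3) where q = Q/b = 27.1/2.53 = 10.71 m²/s.
So y_c = (10.71²/9.81)^(1/3) = 2.27 m.

y_c = 2.27 m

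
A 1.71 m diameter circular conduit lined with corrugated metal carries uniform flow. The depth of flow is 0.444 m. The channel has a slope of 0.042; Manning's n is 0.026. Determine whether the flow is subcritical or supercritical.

For a circular section of diameter D = 1.71 m at depth y = 0.444 m, the central angle is θ = 2 arccos(1 − 2y/D) = 2.139 rad. Then A = (D²/8)(θ − sin θ) = 0.4736 m² and P = Dθ/2 = 1.829 m.
Hydraulic radius R = A/P = 0.4736/1.829 = 0.259 m.
V = (1/n) R^(2/3) √S = (1/0.026) × 0.259^(2/3) × √0.042 = 3.203 m/s. Hydraulic depth D_h = A/T = 0.4736/1.499 = 0.3158 m.
Froude number Fr = V/√(g·D_h) = 3.203/√(9.81×0.3158) = 1.82, which is greater than 1, so the flow is supercritical.

supercritical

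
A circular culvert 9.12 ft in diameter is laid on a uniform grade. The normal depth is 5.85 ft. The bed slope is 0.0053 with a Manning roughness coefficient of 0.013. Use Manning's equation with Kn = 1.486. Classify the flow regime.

supercritical

For a circular section of diameter D = 9.12 ft at depth y = 5.85 ft, the central angle is θ = 2 arccos(1 − 2y/D) = 3.715 rad. Then A = (D²/8)(θ − sin θ) = 44.27 ft² and P = Dθ/2 = 16.94 ft.
Hydraulic radius R = A/P = 44.27/16.94 = 2.613 ft.
V = (1.486/n) R^(2/3) √S = (1.486/0.013) × 2.613^(2/3) × √0.0053 = 15.79 ft/s. Hydraulic depth D_h = A/T = 44.27/8.747 = 5.061 ft.
Froude number Fr = V/√(g·D_h) = 15.79/√(32.2×5.061) = 1.24, which is greater than 1, so the flow is supercritical.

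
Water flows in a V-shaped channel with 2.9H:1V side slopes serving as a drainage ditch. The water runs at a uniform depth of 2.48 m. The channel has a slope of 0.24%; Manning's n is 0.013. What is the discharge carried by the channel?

Q = 74.7 m³/s

For a triangular section with side slope z = 2.9: A = zy² = 2.9×2.48² = 17.84 m²; P = 2y√(1+z²) = 2×2.48×3.068 = 15.22 m.
Hydraulic radius R = A/P = 17.84/15.22 = 1.172 m.
Manning's equation: Q = (1/n) A R^(2/3) S^(1/2) = (1/0.013) × 17.84 × 1.172^(2/3) × 0.0024^(1/2) = 74.7 m³/s.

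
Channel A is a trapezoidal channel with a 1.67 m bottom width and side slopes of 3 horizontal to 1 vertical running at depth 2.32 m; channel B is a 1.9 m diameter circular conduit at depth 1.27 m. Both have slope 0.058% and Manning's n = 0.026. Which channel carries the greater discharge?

Channel A: With bottom width b = 1.67 m and side slope z = 3: A = (b + zy)y = (1.67 + 3×2.32)×2.32 = 20.02 m²; P = b + 2y√(1+z²) = 1.67 + 2×2.32×3.162 = 16.34 m. Hydraulic radius R = A/P = 20.02/16.34 = 1.225 m. Q_A = (1/0.026)·20.02·1.225^(2/3)·√0.00058 = 21.23 m³/s.
Channel B: For a circular section of diameter D = 1.9 m at depth y = 1.27 m, the central angle is θ = 2 arccos(1 − 2y/D) = 3.829 rad. Then A = (D²/8)(θ − sin θ) = 2.014 m² and P = Dθ/2 = 3.637 m. Hydraulic radius R = A/P = 2.014/3.637 = 0.5537 m. Q_B = (1/0.026)·2.014·0.5537^(2/3)·√0.00058 = 1.258 m³/s.
Q_A = 21.23 m³/s vs Q_B = 1.258 m³/s, so channel A carries more.

channel A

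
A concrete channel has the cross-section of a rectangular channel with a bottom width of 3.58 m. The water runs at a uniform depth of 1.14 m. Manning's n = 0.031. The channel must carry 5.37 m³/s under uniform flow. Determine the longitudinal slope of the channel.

Flow area A = b·y = 3.58 × 1.14 = 4.081 m². Wetted perimeter P = b + 2y = 3.58 + 2×1.14 = 5.86 m.
Hydraulic radius R = A/P = 4.081/5.86 = 0.6965 m.
From Manning's equation, S = [nQ / (1 A R^(2/3))]² = [0.031 × 5.37 / (1 × 4.081 × 0.6965^(2/3))]² = 0.0027.

S = 0.0027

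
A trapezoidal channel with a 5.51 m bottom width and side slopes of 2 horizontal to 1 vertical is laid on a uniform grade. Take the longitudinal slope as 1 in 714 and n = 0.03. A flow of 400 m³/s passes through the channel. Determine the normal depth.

y_n = 6.94 m

Manning's equation rearranged: A R^(2/3) = nQ / (1·√S) = 0.03 × 400 / (√0.001401) = 320.6.
Try y = 6.15 m: A R^(2/3) = 243.7 — short.
Try y = 8.35 m: A R^(2/3) = 492.5 — over.
Try y = 6.94 m: A R^(2/3) = 320.9 — matches.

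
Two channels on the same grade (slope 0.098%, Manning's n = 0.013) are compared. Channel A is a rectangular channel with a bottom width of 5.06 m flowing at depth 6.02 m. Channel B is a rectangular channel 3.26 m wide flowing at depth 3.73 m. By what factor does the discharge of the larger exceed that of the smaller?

3.38

Channel A: Flow area A = b·y = 5.06 × 6.02 = 30.46 m². Wetted perimeter P = b + 2y = 5.06 + 2×6.02 = 17.1 m. Hydraulic radius R = A/P = 30.46/17.1 = 1.781 m. Q_A = (1/0.013)·30.46·1.781^(2/3)·√0.00098 = 107.8 m³/s.
Channel B: Flow area A = b·y = 3.26 × 3.73 = 12.16 m². Wetted perimeter P = b + 2y = 3.26 + 2×3.73 = 10.72 m. Hydraulic radius R = A/P = 12.16/10.72 = 1.134 m. Q_B = (1/0.013)·12.16·1.134^(2/3)·√0.00098 = 31.85 m³/s.
The larger discharge is 107.8 m³/s and the smaller is 31.85 m³/s; the ratio is 3.38.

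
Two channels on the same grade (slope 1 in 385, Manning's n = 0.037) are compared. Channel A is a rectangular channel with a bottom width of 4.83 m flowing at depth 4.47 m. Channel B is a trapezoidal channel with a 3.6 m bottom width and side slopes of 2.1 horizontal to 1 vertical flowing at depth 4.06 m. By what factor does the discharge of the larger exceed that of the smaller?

2.85

Channel A: Flow area A = b·y = 4.83 × 4.47 = 21.59 m². Wetted perimeter P = b + 2y = 4.83 + 2×4.47 = 13.77 m. Hydraulic radius R = A/P = 21.59/13.77 = 1.568 m. Q_A = (1/0.037)·21.59·1.568^(2/3)·√0.002597 = 40.14 m³/s.
Channel B: With bottom width b = 3.6 m and side slope z = 2.1: A = (b + zy)y = (3.6 + 2.1×4.06)×4.06 = 49.23 m²; P = b + 2y√(1+z²) = 3.6 + 2×4.06×2.326 = 22.49 m. Hydraulic radius R = A/P = 49.23/22.49 = 2.189 m. Q_B = (1/0.037)·49.23·2.189^(2/3)·√0.002597 = 114.3 m³/s.
The larger discharge is 114.3 m³/s and the smaller is 40.14 m³/s; the ratio is 2.85.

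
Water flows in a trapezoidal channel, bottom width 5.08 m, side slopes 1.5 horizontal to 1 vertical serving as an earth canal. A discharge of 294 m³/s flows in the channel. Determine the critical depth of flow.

y_c = 4.59 m

At critical depth, Q² T / (g A³) = 1, i.e. A³/T = Q²/g = 294²/9.81 = 8811.
Trying y = 5.02 m: A³/T = 12590 — high.
Trying y = 4.59 m: A³/T = 8787 — close enough.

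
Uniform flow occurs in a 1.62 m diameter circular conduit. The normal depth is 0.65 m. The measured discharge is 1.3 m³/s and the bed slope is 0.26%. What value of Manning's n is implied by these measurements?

n = 0.015

For a circular section of diameter D = 1.62 m at depth y = 0.65 m, the central angle is θ = 2 arccos(1 − 2y/D) = 2.744 rad. Then A = (D²/8)(θ − sin θ) = 0.7731 m² and P = Dθ/2 = 2.223 m.
Hydraulic radius R = A/P = 0.7731/2.223 = 0.3478 m.
Rearranging Manning's equation: n = (1/Q) A R^(2/3) S^(1/2) = (1/1.3) × 0.7731 × 0.3478^(2/3) × √0.0026 = 0.015.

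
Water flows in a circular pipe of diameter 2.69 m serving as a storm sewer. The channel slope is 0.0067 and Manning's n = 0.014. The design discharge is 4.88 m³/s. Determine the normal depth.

y_n = 0.797 m

Manning's equation rearranged: A R^(2/3) = nQ / (1·√S) = 0.014 × 4.88 / (√0.0067) = 0.8347.
Try y = 0.889 m: A R^(2/3) = 1.029 — over.
Try y = 0.797 m: A R^(2/3) = 0.8339 — close enough.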